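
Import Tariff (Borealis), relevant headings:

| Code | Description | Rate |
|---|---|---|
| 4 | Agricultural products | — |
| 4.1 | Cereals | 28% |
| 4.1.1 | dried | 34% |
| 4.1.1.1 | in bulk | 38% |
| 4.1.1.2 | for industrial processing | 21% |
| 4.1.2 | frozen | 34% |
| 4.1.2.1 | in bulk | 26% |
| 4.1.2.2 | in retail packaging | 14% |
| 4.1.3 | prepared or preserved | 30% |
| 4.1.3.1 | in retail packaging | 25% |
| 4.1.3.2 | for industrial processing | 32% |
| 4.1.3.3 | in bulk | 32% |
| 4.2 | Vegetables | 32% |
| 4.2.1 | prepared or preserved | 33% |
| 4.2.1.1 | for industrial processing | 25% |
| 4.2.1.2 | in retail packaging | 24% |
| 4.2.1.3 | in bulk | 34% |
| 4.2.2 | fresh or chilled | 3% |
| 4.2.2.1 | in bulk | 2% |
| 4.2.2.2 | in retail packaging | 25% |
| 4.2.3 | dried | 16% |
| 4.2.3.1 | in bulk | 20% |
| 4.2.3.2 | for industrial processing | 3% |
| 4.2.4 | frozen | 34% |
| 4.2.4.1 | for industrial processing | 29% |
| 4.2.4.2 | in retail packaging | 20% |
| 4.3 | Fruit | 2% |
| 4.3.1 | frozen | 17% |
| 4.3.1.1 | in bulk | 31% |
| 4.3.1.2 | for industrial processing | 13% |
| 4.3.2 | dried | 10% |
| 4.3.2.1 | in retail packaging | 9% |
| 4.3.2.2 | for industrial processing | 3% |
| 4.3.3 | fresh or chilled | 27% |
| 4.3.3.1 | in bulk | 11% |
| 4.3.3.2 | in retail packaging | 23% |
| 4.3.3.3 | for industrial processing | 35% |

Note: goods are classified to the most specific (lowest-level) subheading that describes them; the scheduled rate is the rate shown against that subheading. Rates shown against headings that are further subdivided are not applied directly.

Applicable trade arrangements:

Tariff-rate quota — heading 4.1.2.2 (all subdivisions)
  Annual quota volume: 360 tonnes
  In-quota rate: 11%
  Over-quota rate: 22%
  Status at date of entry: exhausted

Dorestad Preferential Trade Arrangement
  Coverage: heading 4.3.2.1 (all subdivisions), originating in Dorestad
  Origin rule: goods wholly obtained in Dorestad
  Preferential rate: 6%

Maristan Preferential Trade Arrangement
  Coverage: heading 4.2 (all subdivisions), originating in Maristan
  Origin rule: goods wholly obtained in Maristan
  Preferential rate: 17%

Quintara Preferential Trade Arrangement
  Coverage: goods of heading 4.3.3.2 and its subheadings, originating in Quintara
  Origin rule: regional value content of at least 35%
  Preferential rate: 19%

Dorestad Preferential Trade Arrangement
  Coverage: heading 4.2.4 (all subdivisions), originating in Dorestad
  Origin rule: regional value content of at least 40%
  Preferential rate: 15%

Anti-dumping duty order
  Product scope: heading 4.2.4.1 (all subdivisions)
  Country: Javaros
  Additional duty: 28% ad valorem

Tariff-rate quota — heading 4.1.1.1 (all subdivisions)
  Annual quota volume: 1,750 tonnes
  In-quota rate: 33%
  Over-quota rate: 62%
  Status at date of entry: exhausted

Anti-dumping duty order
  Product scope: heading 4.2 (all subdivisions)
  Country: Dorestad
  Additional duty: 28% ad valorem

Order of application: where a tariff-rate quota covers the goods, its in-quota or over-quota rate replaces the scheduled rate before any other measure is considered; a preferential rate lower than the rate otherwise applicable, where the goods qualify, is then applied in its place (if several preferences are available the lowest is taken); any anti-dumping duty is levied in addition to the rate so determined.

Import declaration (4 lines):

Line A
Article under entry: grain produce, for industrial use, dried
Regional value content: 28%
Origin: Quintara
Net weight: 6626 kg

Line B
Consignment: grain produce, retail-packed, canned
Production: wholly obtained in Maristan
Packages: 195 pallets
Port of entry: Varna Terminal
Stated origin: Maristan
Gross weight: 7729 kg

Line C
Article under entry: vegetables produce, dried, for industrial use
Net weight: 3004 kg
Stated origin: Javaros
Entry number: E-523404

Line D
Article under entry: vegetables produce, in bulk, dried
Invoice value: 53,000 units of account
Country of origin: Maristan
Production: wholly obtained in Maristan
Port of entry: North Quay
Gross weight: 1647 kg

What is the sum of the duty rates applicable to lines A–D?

66%

Line A: grain → 4.1; dried → 4.1.1; for industrial use → 4.1.1.2. Scheduled 21%. Quintara agreement on 4.3.3.2: 4.1.1.2 not covered. → 21%.
Line B: grain → 4.1; canned → 4.1.3; retail-packed → 4.1.3.1. Scheduled 25%. Maristan agreement on 4.2: 4.1.3.1 not covered. → 25%.
Line C: vegetables → 4.2; dried → 4.2.3; for industrial use → 4.2.3.2. Scheduled 3%. No special measure applies. → 3%.
Line D: vegetables → 4.2; dried → 4.2.3; in bulk → 4.2.3.1. Scheduled 20%. Maristan agreement on 4.2: wholly obtained → 17% available; preferential 17%. → 17%.
Sum: 21% + 25% + 3% + 17% = 66%.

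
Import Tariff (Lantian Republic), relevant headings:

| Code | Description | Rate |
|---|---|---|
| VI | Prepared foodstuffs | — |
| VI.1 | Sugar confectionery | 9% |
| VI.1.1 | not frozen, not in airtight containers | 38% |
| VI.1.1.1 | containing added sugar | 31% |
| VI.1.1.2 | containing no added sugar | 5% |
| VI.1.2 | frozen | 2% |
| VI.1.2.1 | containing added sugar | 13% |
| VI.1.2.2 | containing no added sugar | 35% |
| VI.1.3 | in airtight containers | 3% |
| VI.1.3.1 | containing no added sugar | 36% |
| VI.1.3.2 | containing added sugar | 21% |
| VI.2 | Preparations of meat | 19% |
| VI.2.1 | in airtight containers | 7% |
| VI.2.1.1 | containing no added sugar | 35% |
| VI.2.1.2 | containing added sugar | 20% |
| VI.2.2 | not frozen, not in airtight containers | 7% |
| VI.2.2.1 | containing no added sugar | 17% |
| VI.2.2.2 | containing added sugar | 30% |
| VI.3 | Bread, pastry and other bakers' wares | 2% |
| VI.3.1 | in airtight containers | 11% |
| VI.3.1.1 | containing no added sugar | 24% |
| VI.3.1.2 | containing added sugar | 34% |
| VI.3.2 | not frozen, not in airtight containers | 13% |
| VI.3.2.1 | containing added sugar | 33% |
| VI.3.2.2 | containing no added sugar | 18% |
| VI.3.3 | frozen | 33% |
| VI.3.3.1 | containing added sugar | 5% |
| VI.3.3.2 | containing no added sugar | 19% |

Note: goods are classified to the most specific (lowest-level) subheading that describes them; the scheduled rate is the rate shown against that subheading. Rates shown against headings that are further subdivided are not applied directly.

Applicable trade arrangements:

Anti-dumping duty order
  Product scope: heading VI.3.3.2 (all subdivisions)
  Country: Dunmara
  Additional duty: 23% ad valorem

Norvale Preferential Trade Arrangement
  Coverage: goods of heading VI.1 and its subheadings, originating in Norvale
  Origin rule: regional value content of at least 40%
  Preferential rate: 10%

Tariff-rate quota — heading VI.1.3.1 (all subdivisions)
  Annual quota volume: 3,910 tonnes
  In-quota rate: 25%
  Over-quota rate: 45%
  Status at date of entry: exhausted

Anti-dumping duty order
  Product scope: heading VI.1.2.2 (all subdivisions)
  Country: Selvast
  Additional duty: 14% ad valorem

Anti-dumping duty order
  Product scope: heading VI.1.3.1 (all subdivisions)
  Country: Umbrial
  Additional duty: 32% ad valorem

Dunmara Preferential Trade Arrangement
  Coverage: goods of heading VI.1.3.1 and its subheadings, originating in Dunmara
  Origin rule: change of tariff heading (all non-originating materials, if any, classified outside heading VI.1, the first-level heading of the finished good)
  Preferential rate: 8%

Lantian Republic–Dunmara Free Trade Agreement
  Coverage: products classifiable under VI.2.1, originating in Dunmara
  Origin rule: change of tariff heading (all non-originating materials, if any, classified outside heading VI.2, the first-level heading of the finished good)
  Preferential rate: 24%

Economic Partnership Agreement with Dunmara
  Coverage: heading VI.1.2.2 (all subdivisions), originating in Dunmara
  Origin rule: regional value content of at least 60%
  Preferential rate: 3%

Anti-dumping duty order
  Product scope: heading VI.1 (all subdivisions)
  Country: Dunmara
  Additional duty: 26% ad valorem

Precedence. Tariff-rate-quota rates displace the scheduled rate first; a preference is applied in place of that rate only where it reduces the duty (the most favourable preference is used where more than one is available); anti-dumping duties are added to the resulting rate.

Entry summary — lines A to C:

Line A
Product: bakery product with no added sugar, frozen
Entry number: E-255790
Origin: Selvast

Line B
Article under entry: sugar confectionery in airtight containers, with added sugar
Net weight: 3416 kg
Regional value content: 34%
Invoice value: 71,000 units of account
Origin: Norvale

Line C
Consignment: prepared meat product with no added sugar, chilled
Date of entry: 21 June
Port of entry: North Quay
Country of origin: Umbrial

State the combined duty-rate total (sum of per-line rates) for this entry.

57%

Line A: bakery product → VI.3; frozen → VI.3.3; with no added sugar → VI.3.3.2. Scheduled 19%. No special measure applies. → 19%.
Line B: sugar confectionery → VI.1; in airtight containers → VI.1.3; with added sugar → VI.1.3.2. Scheduled 21%. Norvale agreement on VI.1: RVC < 40%. → 21%.
Line C: prepared meat product → VI.2; chilled → VI.2.2; with no added sugar → VI.2.2.1. Scheduled 17%. No special measure applies. → 17%.
Sum: 19% + 21% + 17% = 57%.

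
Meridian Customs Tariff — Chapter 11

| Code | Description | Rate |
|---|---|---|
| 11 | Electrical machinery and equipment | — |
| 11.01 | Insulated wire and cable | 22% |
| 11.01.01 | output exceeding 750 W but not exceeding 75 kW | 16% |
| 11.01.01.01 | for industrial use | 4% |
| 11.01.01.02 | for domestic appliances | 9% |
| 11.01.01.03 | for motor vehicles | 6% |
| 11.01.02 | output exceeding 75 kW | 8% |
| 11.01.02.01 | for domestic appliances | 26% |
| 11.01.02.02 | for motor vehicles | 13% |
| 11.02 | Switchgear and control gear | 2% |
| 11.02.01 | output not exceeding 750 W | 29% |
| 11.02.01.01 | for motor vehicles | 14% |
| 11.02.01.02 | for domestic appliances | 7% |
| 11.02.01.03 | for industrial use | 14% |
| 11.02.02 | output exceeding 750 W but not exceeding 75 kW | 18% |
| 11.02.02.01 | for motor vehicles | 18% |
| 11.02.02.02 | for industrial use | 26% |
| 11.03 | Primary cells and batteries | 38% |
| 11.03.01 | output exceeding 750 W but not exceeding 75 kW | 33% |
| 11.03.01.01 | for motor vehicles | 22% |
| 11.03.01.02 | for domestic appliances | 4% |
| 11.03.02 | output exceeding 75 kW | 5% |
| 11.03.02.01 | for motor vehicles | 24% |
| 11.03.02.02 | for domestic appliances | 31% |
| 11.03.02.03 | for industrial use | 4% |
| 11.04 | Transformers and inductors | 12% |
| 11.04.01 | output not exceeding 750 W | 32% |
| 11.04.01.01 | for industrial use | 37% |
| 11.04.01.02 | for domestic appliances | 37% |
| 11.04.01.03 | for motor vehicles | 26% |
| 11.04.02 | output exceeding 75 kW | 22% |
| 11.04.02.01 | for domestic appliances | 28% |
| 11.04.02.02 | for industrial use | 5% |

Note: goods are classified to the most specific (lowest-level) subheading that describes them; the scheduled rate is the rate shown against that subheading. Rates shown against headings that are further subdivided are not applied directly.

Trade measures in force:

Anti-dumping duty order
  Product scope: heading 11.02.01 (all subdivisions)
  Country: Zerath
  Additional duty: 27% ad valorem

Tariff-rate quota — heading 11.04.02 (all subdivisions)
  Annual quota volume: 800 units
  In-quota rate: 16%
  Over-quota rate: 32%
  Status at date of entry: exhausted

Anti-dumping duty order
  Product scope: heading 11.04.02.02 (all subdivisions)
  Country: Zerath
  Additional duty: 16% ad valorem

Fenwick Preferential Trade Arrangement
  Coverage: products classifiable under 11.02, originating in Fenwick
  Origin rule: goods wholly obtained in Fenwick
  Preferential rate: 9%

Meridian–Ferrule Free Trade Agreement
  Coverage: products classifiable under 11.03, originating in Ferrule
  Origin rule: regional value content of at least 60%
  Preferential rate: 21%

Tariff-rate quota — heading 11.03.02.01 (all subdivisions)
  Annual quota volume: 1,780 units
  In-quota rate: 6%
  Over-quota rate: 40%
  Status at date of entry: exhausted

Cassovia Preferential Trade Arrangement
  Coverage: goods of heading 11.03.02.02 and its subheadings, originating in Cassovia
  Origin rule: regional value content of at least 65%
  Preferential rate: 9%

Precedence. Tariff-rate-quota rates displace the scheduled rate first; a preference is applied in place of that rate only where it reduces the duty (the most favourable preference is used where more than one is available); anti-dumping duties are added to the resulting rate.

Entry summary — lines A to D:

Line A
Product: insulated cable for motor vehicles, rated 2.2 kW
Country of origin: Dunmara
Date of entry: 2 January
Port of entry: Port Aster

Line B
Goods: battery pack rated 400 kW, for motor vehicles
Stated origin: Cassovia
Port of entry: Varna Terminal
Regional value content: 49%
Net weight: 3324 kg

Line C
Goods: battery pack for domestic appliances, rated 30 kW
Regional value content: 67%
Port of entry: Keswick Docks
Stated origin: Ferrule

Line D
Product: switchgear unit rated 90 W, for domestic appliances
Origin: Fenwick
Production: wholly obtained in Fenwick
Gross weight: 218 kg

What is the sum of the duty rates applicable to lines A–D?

Line A: insulated cable → 11.01; rated 2.2 kW → 11.01.01; for motor vehicles → 11.01.01.03. Scheduled 6%. No special measure applies. → 6%.
Line B: battery pack → 11.03; rated 400 kW → 11.03.02; for motor vehicles → 11.03.02.01. Scheduled 24%. quota on 11.03.02.01 exhausted → over-quota 40%; Cassovia agreement on 11.03.02.02: 11.03.02.01 not covered. → 40%.
Line C: battery pack → 11.03; rated 30 kW → 11.03.01; for domestic appliances → 11.03.01.02. Scheduled 4%. Ferrule agreement on 11.03: RVC ≥ 60% → 21% available; preference 21% not lower than 4% → no reduction. → 4%.
Line D: switchgear unit → 11.02; rated 90 W → 11.02.01; for domestic appliances → 11.02.01.02. Scheduled 7%. Fenwick agreement on 11.02: wholly obtained → 9% available; preference 9% not lower than 7% → no reduction. → 7%.
Sum: 6% + 40% + 4% + 7% = 57%.

57%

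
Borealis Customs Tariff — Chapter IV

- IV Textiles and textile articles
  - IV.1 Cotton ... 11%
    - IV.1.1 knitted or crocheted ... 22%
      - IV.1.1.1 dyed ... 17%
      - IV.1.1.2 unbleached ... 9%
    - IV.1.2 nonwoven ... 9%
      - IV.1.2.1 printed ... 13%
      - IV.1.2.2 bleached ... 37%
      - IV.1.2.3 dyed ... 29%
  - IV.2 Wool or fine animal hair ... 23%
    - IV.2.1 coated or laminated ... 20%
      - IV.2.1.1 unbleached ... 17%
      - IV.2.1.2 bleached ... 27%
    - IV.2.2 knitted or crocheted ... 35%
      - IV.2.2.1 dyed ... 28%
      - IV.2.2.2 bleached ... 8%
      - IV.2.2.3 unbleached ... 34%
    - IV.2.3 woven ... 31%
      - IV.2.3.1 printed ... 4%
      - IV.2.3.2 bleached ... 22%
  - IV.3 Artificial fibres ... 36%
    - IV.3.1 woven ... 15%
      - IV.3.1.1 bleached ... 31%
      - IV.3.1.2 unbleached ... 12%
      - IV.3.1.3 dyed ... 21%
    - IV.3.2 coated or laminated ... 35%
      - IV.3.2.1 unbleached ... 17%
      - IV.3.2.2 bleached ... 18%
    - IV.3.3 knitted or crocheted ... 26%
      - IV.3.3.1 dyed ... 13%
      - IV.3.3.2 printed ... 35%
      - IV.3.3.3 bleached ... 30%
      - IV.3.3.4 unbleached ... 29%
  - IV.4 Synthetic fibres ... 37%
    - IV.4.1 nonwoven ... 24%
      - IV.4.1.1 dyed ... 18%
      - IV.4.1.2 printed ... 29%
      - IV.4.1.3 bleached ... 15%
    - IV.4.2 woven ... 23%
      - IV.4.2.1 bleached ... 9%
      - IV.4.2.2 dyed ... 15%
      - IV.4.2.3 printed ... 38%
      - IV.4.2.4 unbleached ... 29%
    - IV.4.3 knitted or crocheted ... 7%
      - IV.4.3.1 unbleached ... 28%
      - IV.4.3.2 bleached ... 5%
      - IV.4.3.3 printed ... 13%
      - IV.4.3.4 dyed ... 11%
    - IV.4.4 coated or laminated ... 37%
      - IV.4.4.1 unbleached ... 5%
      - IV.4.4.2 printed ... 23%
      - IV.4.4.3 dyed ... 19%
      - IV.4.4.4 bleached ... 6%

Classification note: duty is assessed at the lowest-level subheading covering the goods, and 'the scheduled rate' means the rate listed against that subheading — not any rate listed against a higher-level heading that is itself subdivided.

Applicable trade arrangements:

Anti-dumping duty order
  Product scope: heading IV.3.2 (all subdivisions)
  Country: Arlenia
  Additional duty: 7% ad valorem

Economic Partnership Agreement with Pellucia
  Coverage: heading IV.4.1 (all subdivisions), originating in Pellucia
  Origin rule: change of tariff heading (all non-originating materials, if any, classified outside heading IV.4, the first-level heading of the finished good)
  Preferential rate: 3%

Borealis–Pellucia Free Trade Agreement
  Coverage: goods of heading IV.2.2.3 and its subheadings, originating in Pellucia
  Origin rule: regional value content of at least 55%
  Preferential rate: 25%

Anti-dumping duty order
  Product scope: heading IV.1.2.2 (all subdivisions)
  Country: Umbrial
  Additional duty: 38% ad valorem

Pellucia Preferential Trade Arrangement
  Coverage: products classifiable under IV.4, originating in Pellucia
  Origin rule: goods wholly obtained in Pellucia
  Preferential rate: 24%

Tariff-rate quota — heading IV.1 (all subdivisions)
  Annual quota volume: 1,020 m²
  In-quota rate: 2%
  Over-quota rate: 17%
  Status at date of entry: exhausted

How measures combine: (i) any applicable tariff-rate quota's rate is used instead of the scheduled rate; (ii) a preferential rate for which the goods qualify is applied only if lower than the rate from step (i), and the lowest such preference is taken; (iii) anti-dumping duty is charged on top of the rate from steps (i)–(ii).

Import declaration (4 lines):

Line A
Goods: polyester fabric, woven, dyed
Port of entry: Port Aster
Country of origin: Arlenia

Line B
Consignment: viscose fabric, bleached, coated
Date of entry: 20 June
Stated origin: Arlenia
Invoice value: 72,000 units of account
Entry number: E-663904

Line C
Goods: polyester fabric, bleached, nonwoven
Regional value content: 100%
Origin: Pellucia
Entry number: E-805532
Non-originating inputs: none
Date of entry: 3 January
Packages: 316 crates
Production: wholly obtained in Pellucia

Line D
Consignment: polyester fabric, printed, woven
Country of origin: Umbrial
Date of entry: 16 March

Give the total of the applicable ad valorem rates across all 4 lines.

81%

Line A: polyester → IV.4; woven → IV.4.2; dyed → IV.4.2.2. Scheduled 15%. No special measure applies. → 15%.
Line B: viscose → IV.3; coated → IV.3.2; bleached → IV.3.2.2. Scheduled 18%. anti-dumping (Arlenia, IV.3.2): +7%; total 18% + 7% = 25%. → 25%.
Line C: polyester → IV.4; nonwoven → IV.4.1; bleached → IV.4.1.3. Scheduled 15%. Pellucia agreement on IV.4.1: CTH met → 3% available; Pellucia agreement on IV.2.2.3: IV.4.1.3 not covered; Pellucia agreement on IV.4: wholly obtained → 24% available; preferential 3%. → 3%.
Line D: polyester → IV.4; woven → IV.4.2; printed → IV.4.2.3. Scheduled 38%. No special measure applies. → 38%.
Sum: 15% + 25% + 3% + 38% = 81%.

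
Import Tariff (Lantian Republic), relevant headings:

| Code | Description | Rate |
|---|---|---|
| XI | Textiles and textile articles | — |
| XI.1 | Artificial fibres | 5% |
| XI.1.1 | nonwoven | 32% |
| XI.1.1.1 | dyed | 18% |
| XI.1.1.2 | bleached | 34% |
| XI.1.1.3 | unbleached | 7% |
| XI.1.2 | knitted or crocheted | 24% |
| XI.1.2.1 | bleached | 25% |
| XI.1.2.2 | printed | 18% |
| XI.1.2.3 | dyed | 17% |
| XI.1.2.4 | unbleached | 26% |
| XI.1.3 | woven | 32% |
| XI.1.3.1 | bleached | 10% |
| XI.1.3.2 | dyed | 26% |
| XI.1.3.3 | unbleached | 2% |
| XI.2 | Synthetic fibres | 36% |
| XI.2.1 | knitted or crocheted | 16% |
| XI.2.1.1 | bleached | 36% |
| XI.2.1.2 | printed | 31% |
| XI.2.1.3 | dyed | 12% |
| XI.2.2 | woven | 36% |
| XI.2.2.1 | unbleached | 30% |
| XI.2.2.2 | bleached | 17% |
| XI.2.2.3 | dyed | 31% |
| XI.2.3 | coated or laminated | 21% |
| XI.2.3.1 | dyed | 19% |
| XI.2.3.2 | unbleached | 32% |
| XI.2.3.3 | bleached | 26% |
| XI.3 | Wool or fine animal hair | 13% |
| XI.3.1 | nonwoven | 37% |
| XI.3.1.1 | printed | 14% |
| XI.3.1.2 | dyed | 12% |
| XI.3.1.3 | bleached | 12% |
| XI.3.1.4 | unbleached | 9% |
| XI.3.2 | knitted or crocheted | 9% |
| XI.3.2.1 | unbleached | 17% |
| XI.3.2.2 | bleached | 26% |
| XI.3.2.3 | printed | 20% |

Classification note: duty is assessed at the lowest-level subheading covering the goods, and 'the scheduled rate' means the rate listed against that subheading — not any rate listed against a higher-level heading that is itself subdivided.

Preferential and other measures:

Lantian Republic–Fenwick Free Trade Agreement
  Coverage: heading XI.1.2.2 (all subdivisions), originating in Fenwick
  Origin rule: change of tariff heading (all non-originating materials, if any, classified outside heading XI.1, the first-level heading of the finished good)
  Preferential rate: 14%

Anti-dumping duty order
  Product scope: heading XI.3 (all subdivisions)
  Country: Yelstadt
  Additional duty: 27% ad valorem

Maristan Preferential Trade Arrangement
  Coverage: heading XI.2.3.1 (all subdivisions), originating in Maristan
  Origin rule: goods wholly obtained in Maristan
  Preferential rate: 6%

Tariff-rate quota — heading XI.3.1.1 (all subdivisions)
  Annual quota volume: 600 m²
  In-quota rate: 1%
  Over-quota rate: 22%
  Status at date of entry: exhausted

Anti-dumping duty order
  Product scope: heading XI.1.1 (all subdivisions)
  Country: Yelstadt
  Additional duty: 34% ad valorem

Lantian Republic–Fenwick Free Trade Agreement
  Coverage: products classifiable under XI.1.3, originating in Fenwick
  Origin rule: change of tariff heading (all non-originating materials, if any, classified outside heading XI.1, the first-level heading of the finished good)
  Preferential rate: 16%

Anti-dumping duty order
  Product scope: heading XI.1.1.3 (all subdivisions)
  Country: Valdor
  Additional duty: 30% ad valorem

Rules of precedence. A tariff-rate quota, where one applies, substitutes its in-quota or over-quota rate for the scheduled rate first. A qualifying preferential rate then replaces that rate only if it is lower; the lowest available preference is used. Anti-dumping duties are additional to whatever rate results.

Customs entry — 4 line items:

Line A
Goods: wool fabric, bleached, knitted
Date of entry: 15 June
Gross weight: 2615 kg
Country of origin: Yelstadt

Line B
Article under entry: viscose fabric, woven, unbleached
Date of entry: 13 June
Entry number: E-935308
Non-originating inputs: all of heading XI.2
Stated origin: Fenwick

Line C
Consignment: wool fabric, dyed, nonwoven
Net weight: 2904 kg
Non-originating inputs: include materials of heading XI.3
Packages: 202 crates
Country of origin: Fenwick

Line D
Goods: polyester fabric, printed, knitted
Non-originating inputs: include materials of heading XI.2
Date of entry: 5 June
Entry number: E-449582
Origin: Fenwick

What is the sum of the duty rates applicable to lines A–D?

98%

Line A: wool → XI.3; knitted → XI.3.2; bleached → XI.3.2.2. Scheduled 26%. anti-dumping (Yelstadt, XI.3): +27%; total 26% + 27% = 53%. → 53%.
Line B: viscose → XI.1; woven → XI.1.3; unbleached → XI.1.3.3. Scheduled 2%. Fenwick agreement on XI.1.2.2: XI.1.3.3 not covered; Fenwick agreement on XI.1.3: CTH met → 16% available; preference 16% not lower than 2% → no reduction. → 2%.
Line C: wool → XI.3; nonwoven → XI.3.1; dyed → XI.3.1.2. Scheduled 12%. Fenwick agreement on XI.1.2.2: XI.3.1.2 not covered; Fenwick agreement on XI.1.3: XI.3.1.2 not covered. → 12%.
Line D: polyester → XI.2; knitted → XI.2.1; printed → XI.2.1.2. Scheduled 31%. Fenwick agreement on XI.1.2.2: XI.2.1.2 not covered; Fenwick agreement on XI.1.3: XI.2.1.2 not covered. → 31%.
Sum: 53% + 2% + 12% + 31% = 98%.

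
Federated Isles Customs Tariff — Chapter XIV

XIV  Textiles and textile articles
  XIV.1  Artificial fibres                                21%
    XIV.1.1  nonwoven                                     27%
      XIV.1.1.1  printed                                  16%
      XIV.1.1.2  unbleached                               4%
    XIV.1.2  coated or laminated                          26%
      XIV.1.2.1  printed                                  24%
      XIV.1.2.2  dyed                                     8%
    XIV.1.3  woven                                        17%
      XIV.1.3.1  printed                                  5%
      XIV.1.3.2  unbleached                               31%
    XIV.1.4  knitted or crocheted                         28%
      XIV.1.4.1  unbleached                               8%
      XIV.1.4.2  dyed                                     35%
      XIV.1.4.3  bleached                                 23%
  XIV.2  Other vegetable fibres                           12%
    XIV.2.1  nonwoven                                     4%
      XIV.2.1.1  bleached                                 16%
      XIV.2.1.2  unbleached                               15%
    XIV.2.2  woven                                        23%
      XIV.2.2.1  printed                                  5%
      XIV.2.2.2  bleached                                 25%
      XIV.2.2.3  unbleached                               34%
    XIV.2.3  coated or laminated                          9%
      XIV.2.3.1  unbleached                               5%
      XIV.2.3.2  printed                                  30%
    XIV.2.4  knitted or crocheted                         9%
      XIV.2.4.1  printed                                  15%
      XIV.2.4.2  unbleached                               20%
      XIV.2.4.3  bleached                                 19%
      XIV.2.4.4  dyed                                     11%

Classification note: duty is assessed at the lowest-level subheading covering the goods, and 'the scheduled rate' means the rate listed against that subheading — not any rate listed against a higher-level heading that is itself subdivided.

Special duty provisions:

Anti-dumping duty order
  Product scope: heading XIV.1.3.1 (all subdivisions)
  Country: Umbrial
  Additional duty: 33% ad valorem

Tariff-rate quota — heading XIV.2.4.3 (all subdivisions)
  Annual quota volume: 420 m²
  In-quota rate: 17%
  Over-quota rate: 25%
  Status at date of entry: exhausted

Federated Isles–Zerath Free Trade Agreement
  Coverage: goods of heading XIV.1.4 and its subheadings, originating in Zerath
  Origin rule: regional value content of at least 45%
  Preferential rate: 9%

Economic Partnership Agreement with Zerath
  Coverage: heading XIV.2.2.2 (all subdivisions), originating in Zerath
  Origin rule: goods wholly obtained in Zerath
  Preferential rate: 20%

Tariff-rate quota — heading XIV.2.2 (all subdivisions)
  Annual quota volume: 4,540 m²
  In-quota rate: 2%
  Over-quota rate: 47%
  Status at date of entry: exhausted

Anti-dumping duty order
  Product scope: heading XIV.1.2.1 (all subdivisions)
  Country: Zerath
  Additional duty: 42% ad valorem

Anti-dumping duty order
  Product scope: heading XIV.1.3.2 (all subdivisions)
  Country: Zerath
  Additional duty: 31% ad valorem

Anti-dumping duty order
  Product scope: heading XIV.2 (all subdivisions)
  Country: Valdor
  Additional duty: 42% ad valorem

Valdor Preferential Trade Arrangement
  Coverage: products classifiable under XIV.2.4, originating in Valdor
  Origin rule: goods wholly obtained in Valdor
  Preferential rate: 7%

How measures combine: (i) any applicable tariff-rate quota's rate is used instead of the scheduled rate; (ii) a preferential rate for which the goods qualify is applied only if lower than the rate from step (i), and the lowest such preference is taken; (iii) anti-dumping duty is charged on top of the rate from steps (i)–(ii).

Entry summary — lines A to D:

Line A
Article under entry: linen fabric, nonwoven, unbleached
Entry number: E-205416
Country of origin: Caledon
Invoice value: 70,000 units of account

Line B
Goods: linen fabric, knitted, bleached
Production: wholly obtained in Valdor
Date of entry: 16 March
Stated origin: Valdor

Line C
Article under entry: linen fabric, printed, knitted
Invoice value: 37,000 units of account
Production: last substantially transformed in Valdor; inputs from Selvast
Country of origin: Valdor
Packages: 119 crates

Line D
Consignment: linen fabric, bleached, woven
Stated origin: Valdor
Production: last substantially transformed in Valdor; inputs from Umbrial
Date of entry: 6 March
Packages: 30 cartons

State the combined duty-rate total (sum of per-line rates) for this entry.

210%

Line A: linen → XIV.2; nonwoven → XIV.2.1; unbleached → XIV.2.1.2. Scheduled 15%. No special measure applies. → 15%.
Line B: linen → XIV.2; knitted → XIV.2.4; bleached → XIV.2.4.3. Scheduled 19%. quota on XIV.2.4.3 exhausted → over-quota 25%; Valdor agreement on XIV.2.4: wholly obtained → 7% available; preferential 7%; anti-dumping (Valdor, XIV.2): +42%; total 7% + 42% = 49%. → 49%.
Line C: linen → XIV.2; knitted → XIV.2.4; printed → XIV.2.4.1. Scheduled 15%. Valdor agreement on XIV.2.4: not wholly obtained; anti-dumping (Valdor, XIV.2): +42%; total 15% + 42% = 57%. → 57%.
Line D: linen → XIV.2; woven → XIV.2.2; bleached → XIV.2.2.2. Scheduled 25%. quota on XIV.2.2 exhausted → over-quota 47%; Valdor agreement on XIV.2.4: XIV.2.2.2 not covered; anti-dumping (Valdor, XIV.2): +42%; total 47% + 42% = 89%. → 89%.
Sum: 15% + 49% + 57% + 89% = 210%.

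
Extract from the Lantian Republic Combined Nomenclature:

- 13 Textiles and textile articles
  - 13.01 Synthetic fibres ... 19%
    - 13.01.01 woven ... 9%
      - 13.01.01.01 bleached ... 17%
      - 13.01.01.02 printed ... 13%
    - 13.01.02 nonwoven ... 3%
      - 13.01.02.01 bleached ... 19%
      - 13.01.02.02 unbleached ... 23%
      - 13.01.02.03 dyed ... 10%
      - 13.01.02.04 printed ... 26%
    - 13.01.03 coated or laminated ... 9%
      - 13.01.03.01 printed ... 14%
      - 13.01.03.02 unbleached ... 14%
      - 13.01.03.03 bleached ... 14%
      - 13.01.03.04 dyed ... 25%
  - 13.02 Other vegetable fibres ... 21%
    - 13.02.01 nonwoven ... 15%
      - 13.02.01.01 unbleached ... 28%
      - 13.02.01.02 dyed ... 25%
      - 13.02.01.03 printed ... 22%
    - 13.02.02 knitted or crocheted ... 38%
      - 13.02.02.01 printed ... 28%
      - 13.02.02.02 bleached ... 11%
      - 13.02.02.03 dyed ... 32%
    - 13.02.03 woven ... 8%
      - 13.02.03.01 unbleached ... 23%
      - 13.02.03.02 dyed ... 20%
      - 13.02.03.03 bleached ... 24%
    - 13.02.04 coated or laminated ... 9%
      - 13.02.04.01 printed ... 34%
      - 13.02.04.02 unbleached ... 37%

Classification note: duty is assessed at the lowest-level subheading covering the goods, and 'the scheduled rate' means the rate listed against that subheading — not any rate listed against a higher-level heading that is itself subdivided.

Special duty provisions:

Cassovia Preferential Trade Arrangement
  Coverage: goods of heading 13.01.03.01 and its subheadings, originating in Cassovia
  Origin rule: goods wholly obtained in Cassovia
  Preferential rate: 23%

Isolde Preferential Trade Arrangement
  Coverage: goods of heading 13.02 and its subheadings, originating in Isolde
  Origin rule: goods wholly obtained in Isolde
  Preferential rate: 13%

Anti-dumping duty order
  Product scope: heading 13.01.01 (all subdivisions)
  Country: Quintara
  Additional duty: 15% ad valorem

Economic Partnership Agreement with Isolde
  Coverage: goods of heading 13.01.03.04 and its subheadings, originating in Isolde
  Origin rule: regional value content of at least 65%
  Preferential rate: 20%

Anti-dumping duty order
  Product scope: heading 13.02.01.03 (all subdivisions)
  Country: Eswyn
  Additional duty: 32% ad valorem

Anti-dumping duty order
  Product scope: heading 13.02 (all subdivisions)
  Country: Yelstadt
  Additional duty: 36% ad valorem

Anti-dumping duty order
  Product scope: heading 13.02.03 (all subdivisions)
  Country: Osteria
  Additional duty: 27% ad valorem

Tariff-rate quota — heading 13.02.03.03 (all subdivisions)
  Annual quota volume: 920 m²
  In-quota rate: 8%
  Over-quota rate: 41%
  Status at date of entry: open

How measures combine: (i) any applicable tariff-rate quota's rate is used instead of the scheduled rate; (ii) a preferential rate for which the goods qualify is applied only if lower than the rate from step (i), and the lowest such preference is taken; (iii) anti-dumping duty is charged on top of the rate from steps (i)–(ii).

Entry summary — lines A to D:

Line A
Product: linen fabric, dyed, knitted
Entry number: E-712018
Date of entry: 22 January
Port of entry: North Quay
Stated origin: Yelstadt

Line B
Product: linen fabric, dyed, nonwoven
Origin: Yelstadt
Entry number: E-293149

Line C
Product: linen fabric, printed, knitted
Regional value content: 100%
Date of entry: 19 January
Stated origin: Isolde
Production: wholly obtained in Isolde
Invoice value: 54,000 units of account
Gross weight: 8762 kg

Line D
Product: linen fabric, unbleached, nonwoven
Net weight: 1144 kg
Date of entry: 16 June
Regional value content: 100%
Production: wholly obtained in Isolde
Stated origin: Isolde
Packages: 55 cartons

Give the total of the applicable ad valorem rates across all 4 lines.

Line A: linen → 13.02; knitted → 13.02.02; dyed → 13.02.02.03. Scheduled 32%. anti-dumping (Yelstadt, 13.02): +36%; total 32% + 36% = 68%. → 68%.
Line B: linen → 13.02; nonwoven → 13.02.01; dyed → 13.02.01.02. Scheduled 25%. anti-dumping (Yelstadt, 13.02): +36%; total 25% + 36% = 61%. → 61%.
Line C: linen → 13.02; knitted → 13.02.02; printed → 13.02.02.01. Scheduled 28%. Isolde agreement on 13.02: wholly obtained → 13% available; Isolde agreement on 13.01.03.04: 13.02.02.01 not covered; preferential 13%. → 13%.
Line D: linen → 13.02; nonwoven → 13.02.01; unbleached → 13.02.01.01. Scheduled 28%. Isolde agreement on 13.02: wholly obtained → 13% available; Isolde agreement on 13.01.03.04: 13.02.01.01 not covered; preferential 13%. → 13%.
Sum: 68% + 61% + 13% + 13% = 155%.

155%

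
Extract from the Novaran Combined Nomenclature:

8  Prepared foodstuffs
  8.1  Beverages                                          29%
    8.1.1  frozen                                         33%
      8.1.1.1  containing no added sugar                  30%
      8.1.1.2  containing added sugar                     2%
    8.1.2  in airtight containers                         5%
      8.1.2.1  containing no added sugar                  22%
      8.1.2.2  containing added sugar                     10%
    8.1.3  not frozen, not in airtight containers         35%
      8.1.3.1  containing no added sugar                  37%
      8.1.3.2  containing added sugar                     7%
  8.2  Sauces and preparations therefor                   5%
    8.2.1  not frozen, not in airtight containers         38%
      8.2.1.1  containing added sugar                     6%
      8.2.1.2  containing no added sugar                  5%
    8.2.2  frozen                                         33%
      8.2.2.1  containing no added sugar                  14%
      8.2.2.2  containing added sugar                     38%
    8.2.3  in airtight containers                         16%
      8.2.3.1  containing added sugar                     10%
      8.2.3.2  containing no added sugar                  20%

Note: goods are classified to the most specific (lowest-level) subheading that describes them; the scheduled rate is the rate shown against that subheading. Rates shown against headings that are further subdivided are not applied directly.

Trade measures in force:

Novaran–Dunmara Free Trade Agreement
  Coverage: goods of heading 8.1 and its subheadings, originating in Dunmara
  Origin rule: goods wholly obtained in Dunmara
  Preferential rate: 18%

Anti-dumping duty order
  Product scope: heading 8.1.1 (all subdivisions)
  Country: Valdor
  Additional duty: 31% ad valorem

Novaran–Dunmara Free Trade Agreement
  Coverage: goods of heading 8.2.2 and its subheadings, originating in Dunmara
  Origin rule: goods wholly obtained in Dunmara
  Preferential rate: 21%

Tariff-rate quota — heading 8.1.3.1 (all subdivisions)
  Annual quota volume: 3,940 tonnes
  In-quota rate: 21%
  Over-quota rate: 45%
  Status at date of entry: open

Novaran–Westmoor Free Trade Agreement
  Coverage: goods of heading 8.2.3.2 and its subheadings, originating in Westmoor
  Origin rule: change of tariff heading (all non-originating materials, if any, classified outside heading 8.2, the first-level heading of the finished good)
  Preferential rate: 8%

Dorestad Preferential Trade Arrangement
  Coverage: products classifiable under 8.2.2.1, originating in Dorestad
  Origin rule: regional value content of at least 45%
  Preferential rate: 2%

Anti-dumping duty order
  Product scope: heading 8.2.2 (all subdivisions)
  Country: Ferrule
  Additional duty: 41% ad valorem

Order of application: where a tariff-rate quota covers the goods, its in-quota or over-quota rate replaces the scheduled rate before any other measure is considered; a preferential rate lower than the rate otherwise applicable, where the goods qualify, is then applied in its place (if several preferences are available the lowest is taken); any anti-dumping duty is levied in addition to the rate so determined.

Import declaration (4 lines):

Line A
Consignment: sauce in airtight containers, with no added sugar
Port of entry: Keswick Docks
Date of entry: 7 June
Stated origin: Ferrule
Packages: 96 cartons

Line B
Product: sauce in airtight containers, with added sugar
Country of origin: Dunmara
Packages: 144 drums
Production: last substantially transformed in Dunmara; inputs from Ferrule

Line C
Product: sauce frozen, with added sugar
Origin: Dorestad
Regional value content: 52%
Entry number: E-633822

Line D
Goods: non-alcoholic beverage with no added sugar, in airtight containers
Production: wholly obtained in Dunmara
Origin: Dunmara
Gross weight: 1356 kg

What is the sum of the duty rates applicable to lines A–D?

Line A: sauce → 8.2; in airtight containers → 8.2.3; with no added sugar → 8.2.3.2. Scheduled 20%. No special measure applies. → 20%.
Line B: sauce → 8.2; in airtight containers → 8.2.3; with added sugar → 8.2.3.1. Scheduled 10%. Dunmara agreement on 8.1: 8.2.3.1 not covered; Dunmara agreement on 8.2.2: 8.2.3.1 not covered. → 10%.
Line C: sauce → 8.2; frozen → 8.2.2; with added sugar → 8.2.2.2. Scheduled 38%. Dorestad agreement on 8.2.2.1: 8.2.2.2 not covered. → 38%.
Line D: non-alcoholic beverage → 8.1; in airtight containers → 8.1.2; with no added sugar → 8.1.2.1. Scheduled 22%. Dunmara agreement on 8.1: wholly obtained → 18% available; Dunmara agreement on 8.2.2: 8.1.2.1 not covered; preferential 18%. → 18%.
Sum: 20% + 10% + 38% + 18% = 86%.

86%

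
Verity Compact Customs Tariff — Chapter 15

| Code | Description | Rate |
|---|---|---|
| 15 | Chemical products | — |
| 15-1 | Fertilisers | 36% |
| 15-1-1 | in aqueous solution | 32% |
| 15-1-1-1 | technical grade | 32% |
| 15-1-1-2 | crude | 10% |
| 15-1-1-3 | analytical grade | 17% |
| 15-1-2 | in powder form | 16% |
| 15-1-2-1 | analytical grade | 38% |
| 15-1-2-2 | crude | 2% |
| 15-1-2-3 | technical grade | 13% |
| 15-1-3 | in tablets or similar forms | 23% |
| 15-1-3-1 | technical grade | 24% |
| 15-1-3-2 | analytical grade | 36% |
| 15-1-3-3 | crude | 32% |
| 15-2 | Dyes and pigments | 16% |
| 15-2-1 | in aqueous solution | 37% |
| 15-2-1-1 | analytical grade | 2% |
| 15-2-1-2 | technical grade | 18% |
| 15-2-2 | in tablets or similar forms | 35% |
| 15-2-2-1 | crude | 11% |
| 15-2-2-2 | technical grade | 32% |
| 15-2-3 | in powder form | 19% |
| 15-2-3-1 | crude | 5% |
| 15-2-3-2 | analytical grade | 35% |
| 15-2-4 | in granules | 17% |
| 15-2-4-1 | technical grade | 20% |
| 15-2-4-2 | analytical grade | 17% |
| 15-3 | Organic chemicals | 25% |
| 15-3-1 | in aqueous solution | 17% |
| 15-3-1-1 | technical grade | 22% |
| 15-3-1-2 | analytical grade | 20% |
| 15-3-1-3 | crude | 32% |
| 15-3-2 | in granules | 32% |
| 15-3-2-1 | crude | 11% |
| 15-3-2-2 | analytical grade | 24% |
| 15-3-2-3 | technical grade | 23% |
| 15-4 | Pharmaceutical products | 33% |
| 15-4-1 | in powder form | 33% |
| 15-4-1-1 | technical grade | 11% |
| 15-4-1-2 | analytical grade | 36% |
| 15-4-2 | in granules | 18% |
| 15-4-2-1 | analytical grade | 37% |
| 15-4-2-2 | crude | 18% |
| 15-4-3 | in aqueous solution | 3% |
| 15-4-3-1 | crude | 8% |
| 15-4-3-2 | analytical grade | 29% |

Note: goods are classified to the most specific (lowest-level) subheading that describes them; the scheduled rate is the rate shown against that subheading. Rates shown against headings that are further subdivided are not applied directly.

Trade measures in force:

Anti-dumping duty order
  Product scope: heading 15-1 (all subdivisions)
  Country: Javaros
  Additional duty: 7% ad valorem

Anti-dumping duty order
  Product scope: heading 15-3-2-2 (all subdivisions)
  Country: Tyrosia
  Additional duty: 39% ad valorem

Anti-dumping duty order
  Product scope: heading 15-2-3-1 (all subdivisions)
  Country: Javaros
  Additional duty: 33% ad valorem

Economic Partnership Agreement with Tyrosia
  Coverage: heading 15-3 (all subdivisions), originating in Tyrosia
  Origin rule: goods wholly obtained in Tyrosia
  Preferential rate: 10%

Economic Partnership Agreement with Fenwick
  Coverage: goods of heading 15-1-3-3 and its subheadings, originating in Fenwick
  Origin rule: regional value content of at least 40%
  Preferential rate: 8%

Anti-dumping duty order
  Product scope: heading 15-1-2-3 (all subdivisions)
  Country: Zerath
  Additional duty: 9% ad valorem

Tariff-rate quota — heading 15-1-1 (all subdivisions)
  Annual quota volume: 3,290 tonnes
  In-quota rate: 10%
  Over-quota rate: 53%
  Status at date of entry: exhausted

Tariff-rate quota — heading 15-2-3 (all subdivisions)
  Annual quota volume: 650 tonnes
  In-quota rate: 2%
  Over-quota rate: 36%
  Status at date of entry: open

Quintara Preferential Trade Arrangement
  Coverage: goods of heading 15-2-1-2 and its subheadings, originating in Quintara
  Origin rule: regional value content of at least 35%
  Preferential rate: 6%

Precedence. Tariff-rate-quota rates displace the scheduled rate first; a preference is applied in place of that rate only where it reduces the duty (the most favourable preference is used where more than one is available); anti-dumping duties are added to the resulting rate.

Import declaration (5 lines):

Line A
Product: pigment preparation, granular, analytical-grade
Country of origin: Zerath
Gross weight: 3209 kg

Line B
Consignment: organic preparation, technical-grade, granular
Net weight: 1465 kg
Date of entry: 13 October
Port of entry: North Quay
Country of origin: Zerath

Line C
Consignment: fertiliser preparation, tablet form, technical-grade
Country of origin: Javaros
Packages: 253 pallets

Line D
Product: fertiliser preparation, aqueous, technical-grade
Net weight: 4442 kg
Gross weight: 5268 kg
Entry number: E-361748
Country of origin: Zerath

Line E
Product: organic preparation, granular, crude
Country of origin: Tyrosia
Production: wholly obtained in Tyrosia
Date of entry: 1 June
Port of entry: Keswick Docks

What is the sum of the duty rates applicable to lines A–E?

134%

Line A: pigment → 15-2; granular → 15-2-4; analytical-grade → 15-2-4-2. Scheduled 17%. No special measure applies. → 17%.
Line B: organic → 15-3; granular → 15-3-2; technical-grade → 15-3-2-3. Scheduled 23%. No special measure applies. → 23%.
Line C: fertiliser → 15-1; tablet form → 15-1-3; technical-grade → 15-1-3-1. Scheduled 24%. anti-dumping (Javaros, 15-1): +7%; total 24% + 7% = 31%. → 31%.
Line D: fertiliser → 15-1; aqueous → 15-1-1; technical-grade → 15-1-1-1. Scheduled 32%. quota on 15-1-1 exhausted → over-quota 53%. → 53%.
Line E: organic → 15-3; granular → 15-3-2; crude → 15-3-2-1. Scheduled 11%. Tyrosia agreement on 15-3: wholly obtained → 10% available; preferential 10%. → 10%.
Sum: 17% + 23% + 31% + 53% + 10% = 134%.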